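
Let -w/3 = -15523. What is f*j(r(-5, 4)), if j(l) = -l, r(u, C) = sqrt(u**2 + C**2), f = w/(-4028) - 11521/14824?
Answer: 9694019*sqrt(41)/785672 ≈ 79.005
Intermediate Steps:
w = 46569 (w = -3*(-15523) = 46569)
f = -9694019/785672 (f = 46569/(-4028) - 11521/14824 = 46569*(-1/4028) - 11521*1/14824 = -2451/212 - 11521/14824 = -9694019/785672 ≈ -12.339)
r(u, C) = sqrt(C**2 + u**2)
f*j(r(-5, 4)) = -(-9694019)*sqrt(4**2 + (-5)**2)/785672 = -(-9694019)*sqrt(16 + 25)/785672 = -(-9694019)*sqrt(41)/785672 = 9694019*sqrt(41)/785672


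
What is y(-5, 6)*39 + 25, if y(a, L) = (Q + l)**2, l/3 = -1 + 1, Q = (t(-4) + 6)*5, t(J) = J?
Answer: 3925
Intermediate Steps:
Q = 10 (Q = (-4 + 6)*5 = 2*5 = 10)
l = 0 (l = 3*(-1 + 1) = 3*0 = 0)
y(a, L) = 100 (y(a, L) = (10 + 0)**2 = 10**2 = 100)
y(-5, 6)*39 + 25 = 100*39 + 25 = 3900 + 25 = 3925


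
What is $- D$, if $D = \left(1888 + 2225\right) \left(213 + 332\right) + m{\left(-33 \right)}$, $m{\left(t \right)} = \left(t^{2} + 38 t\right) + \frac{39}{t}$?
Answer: $- \frac{24655607}{11} \approx -2.2414 \cdot 10^{6}$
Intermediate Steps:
$m{\left(t \right)} = t^{2} + 38 t + \frac{39}{t}$
$D = \frac{24655607}{11}$ ($D = \left(1888 + 2225\right) \left(213 + 332\right) + \frac{39 + \left(-33\right)^{2} \left(38 - 33\right)}{-33} = 4113 \cdot 545 - \frac{39 + 1089 \cdot 5}{33} = 2241585 - \frac{39 + 5445}{33} = 2241585 - \frac{1828}{11} = \frac{24655607}{11} \approx 2.2414 \cdot 10^{6}$)
$- D = \left(-1\right) \frac{24655607}{11} = - \frac{24655607}{11}$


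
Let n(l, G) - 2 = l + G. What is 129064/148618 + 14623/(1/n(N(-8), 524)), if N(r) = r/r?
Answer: 572649071721/74309 ≈ 7.7063e+6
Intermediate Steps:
N(r) = 1
n(l, G) = 2 + G + l (n(l, G) = 2 + (l + G) = 2 + (G + l) = 2 + G + l)
129064/148618 + 14623/(1/n(N(-8), 524)) = 129064/148618 + 14623/(1/(2 + 524 + 1)) = 129064*(1/148618) + 14623/(1/527) = 64532/74309 + 14623/(1/527) = 64532/74309 + 14623*527 = 64532/74309 + 7706321 = 572649071721/74309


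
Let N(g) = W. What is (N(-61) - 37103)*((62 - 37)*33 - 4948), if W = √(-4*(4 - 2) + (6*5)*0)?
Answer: 152975669 - 8246*I*√2 ≈ 1.5298e+8 - 11662.0*I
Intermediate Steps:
W = 2*I*√2 (W = √(-4*2 + 30*0) = √(-8 + 0) = √(-8) = 2*I*√2 ≈ 2.8284*I)
N(g) = 2*I*√2
(N(-61) - 37103)*((62 - 37)*33 - 4948) = (2*I*√2 - 37103)*((62 - 37)*33 - 4948) = (-37103 + 2*I*√2)*(25*33 - 4948) = (-37103 + 2*I*√2)*(825 - 4948) = (-37103 + 2*I*√2)*(-4123) = 152975669 - 8246*I*√2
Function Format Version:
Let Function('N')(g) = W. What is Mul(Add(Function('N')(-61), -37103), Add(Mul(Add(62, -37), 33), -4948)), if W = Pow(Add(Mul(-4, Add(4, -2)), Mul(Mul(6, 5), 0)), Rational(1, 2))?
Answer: Add(152975669, Mul(-8246, I, Pow(2, Rational(1, 2)))) ≈ Add(1.5298e+8, Mul(-11662., I))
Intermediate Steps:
W = Mul(2, I, Pow(2, Rational(1, 2))) (W = Pow(Add(Mul(-4, 2), Mul(30, 0)), Rational(1, 2)) = Pow(Add(-8, 0), Rational(1, 2)) = Pow(-8, Rational(1, 2)) = Mul(2, I, Pow(2, Rational(1, 2))) ≈ Mul(2.8284, I))
Function('N')(g) = Mul(2, I, Pow(2, Rational(1, 2)))
Mul(Add(Function('N')(-61), -37103), Add(Mul(Add(62, -37), 33), -4948)) = Mul(Add(Mul(2, I, Pow(2, Rational(1, 2))), -37103), Add(Mul(Add(62, -37), 33), -4948)) = Mul(Add(-37103, Mul(2, I, Pow(2, Rational(1, 2)))), Add(Mul(25, 33), -4948)) = Mul(Add(-37103, Mul(2, I, Pow(2, Rational(1, 2)))), Add(825, -4948)) = Mul(Add(-37103, Mul(2, I, Pow(2, Rational(1, 2)))), -4123) = Add(152975669, Mul(-8246, I, Pow(2, Rational(1, 2))))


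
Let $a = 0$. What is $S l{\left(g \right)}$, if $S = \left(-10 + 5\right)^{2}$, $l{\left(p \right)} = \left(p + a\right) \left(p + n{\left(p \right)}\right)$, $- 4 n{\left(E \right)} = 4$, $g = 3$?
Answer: $150$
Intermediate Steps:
$n{\left(E \right)} = -1$ ($n{\left(E \right)} = \left(- \frac{1}{4}\right) 4 = -1$)
$l{\left(p \right)} = p \left(-1 + p\right)$ ($l{\left(p \right)} = \left(p + 0\right) \left(p - 1\right) = p \left(-1 + p\right)$)
$S = 25$ ($S = \left(-5\right)^{2} = 25$)
$S l{\left(g \right)} = 25 \cdot 3 \left(-1 + 3\right) = 25 \cdot 3 \cdot 2 = 25 \cdot 6 = 150$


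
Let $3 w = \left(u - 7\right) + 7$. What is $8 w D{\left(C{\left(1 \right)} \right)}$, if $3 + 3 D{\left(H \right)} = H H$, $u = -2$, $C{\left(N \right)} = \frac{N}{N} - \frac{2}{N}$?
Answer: $\frac{32}{9} \approx 3.5556$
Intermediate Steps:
$C{\left(N \right)} = 1 - \frac{2}{N}$
$w = - \frac{2}{3}$ ($w = \frac{\left(-2 - 7\right) + 7}{3} = \frac{-9 + 7}{3} = \frac{1}{3} \left(-2\right) = - \frac{2}{3} \approx -0.66667$)
$D{\left(H \right)} = -1 + \frac{H^{2}}{3}$ ($D{\left(H \right)} = -1 + \frac{H H}{3} = -1 + \frac{H^{2}}{3}$)
$8 w D{\left(C{\left(1 \right)} \right)} = 8 \left(- \frac{2}{3}\right) \left(-1 + \frac{\left(\frac{-2 + 1}{1}\right)^{2}}{3}\right) = - \frac{16 \left(-1 + \frac{\left(1 \left(-1\right)\right)^{2}}{3}\right)}{3} = - \frac{16 \left(-1 + \frac{\left(-1\right)^{2}}{3}\right)}{3} = - \frac{16 \left(-1 + \frac{1}{3} \cdot 1\right)}{3} = - \frac{16 \left(-1 + \frac{1}{3}\right)}{3} = \left(- \frac{16}{3}\right) \left(- \frac{2}{3}\right) = \frac{32}{9}$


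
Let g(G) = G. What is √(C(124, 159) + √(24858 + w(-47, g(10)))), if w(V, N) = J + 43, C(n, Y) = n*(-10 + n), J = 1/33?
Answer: √(15394104 + 33*√27117222)/33 ≈ 119.56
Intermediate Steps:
J = 1/33 ≈ 0.030303
w(V, N) = 1420/33 (w(V, N) = 1/33 + 43 = 1420/33)
√(C(124, 159) + √(24858 + w(-47, g(10)))) = √(124*(-10 + 124) + √(24858 + 1420/33)) = √(124*114 + √(821734/33)) = √(14136 + √27117222/33)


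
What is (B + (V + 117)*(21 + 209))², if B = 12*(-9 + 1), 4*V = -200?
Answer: 234518596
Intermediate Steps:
V = -50 (V = (¼)*(-200) = -50)
B = -96 (B = 12*(-8) = -96)
(B + (V + 117)*(21 + 209))² = (-96 + (-50 + 117)*(21 + 209))² = (-96 + 67*230)² = (-96 + 15410)² = 15314² = 234518596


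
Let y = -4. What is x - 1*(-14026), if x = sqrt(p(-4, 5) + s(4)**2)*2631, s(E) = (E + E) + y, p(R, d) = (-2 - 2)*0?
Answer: 24550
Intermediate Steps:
p(R, d) = 0 (p(R, d) = -4*0 = 0)
s(E) = -4 + 2*E (s(E) = (E + E) - 4 = 2*E - 4 = -4 + 2*E)
x = 10524 (x = sqrt(0 + (-4 + 2*4)**2)*2631 = sqrt(0 + (-4 + 8)**2)*2631 = sqrt(0 + 4**2)*2631 = sqrt(0 + 16)*2631 = sqrt(16)*2631 = 4*2631 = 10524)
x - 1*(-14026) = 10524 - 1*(-14026) = 10524 + 14026 = 24550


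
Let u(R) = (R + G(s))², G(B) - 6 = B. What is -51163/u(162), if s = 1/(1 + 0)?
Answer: -51163/28561 ≈ -1.7914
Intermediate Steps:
s = 1 (s = 1/1 = 1)
G(B) = 6 + B
u(R) = (7 + R)² (u(R) = (R + (6 + 1))² = (R + 7)² = (7 + R)²)
-51163/u(162) = -51163/(7 + 162)² = -51163/(169²) = -51163/28561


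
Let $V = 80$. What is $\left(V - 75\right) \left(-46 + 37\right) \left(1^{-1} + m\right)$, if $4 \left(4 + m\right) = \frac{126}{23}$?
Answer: $\frac{3375}{46} \approx 73.37$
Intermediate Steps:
$m = - \frac{121}{46}$ ($m = -4 + \frac{126 \cdot \frac{1}{23}}{4} = -4 + \frac{1}{4} \cdot \frac{126}{23} = -4 + \frac{63}{46} = - \frac{121}{46} \approx -2.6304$)
$\left(V - 75\right) \left(-46 + 37\right) \left(1^{-1} + m\right) = \left(80 - 75\right) \left(-46 + 37\right) \left(1^{-1} - \frac{121}{46}\right) = 5 \left(-9\right) \left(1 - \frac{121}{46}\right) = \left(-45\right) \left(- \frac{75}{46}\right) = \frac{3375}{46}$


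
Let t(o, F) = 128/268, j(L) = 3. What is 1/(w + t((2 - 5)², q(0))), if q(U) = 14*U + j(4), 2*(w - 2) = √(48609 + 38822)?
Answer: -44488/392367535 + 8978*√87431/392367535 ≈ 0.0066524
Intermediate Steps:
w = 2 + √87431/2 (w = 2 + √(48609 + 38822)/2 = 2 + √87431/2 ≈ 149.84)
q(U) = 3 + 14*U (q(U) = 14*U + 3 = 3 + 14*U)
t(o, F) = 32/67 (t(o, F) = 128*(1/268) = 32/67)
1/(w + t((2 - 5)², q(0))) = 1/((2 + √87431/2) + 32/67) = 1/(166/67 + √87431/2)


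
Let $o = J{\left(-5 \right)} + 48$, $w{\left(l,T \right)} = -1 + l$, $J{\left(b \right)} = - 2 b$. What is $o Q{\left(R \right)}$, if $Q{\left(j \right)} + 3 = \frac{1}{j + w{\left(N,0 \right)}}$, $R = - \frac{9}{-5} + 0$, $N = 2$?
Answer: $- \frac{1073}{7} \approx -153.29$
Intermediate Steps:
$R = \frac{9}{5}$ ($R = \left(-9\right) \left(- \frac{1}{5}\right) + 0 = \frac{9}{5} + 0 = \frac{9}{5} \approx 1.8$)
$o = 58$ ($o = \left(-2\right) \left(-5\right) + 48 = 10 + 48 = 58$)
$Q{\left(j \right)} = -3 + \frac{1}{1 + j}$ ($Q{\left(j \right)} = -3 + \frac{1}{j + \left(-1 + 2\right)} = -3 + \frac{1}{j + 1} = -3 + \frac{1}{1 + j}$)
$o Q{\left(R \right)} = 58 \frac{-2 - \frac{27}{5}}{1 + \frac{9}{5}} = 58 \frac{-2 - \frac{27}{5}}{\frac{14}{5}} = 58 \cdot \frac{5}{14} \left(- \frac{37}{5}\right) = 58 \left(- \frac{37}{14}\right) = - \frac{1073}{7}$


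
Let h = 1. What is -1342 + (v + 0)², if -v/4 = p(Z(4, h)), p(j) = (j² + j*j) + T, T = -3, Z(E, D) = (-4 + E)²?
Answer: -1198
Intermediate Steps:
p(j) = -3 + 2*j² (p(j) = (j² + j*j) - 3 = (j² + j²) - 3 = 2*j² - 3 = -3 + 2*j²)
v = 12 (v = -4*(-3 + 2*((-4 + 4)²)²) = -4*(-3 + 2*(0²)²) = -4*(-3 + 2*0²) = -4*(-3 + 2*0) = -4*(-3 + 0) = -4*(-3) = 12)
-1342 + (v + 0)² = -1342 + (12 + 0)² = -1342 + 12² = -1342 + 144 = -1198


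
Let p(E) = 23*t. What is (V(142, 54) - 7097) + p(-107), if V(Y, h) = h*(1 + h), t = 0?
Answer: -4127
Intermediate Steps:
p(E) = 0 (p(E) = 23*0 = 0)
(V(142, 54) - 7097) + p(-107) = (54*(1 + 54) - 7097) + 0 = (54*55 - 7097) + 0 = (2970 - 7097) + 0 = -4127 + 0 = -4127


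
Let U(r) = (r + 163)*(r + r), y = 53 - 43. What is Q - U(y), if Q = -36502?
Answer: -39962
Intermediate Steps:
y = 10
U(r) = 2*r*(163 + r) (U(r) = (163 + r)*(2*r) = 2*r*(163 + r))
Q - U(y) = -36502 - 2*10*(163 + 10) = -36502 - 2*10*173 = -36502 - 1*3460 = -36502 - 3460 = -39962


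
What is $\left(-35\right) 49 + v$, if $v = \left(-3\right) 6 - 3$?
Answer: $-1736$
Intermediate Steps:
$v = -21$ ($v = -18 - 3 = -21$)
$\left(-35\right) 49 + v = \left(-35\right) 49 - 21 = -1715 - 21 = -1736$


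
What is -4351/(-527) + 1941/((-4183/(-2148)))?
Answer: 2215404469/2204441 ≈ 1005.0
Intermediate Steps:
-4351/(-527) + 1941/((-4183/(-2148))) = -4351*(-1/527) + 1941/((-4183*(-1/2148))) = 4351/527 + 1941/(4183/2148) = 4351/527 + 1941*(2148/4183) = 4351/527 + 4169268/4183 = 2215404469/2204441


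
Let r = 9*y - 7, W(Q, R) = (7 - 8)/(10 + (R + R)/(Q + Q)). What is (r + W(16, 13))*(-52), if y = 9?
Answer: -664872/173 ≈ -3843.2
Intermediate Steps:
W(Q, R) = -1/(10 + R/Q) (W(Q, R) = -1/(10 + (2*R)/((2*Q))) = -1/(10 + (2*R)*(1/(2*Q))) = -1/(10 + R/Q))
r = 74 (r = 9*9 - 7 = 81 - 7 = 74)
(r + W(16, 13))*(-52) = (74 - 1*16/(13 + 10*16))*(-52) = (74 - 1*16/(13 + 160))*(-52) = (74 - 1*16/173)*(-52) = (74 - 1*16*1/173)*(-52) = (74 - 16/173)*(-52) = (12786/173)*(-52) = -664872/173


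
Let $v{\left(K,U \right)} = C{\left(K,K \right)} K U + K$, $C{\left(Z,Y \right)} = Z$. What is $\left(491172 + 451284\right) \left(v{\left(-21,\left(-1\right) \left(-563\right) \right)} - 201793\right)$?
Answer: $43794987864$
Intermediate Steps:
$v{\left(K,U \right)} = K + U K^{2}$ ($v{\left(K,U \right)} = K K U + K = K^{2} U + K = U K^{2} + K = K + U K^{2}$)
$\left(491172 + 451284\right) \left(v{\left(-21,\left(-1\right) \left(-563\right) \right)} - 201793\right) = \left(491172 + 451284\right) \left(- 21 \left(1 - 21 \left(\left(-1\right) \left(-563\right)\right)\right) - 201793\right) = 942456 \left(- 21 \left(1 - 11823\right) - 201793\right) = 942456 \left(\left(-21\right) \left(-11822\right) - 201793\right) = 942456 \left(248262 - 201793\right) = 942456 \cdot 46469 = 43794987864$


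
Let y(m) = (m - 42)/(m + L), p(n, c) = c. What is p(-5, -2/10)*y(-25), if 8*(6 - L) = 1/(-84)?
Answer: -45024/63835 ≈ -0.70532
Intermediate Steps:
L = 4033/672 (L = 6 - 1/8/(-84) = 6 - 1/8*(-1/84) = 6 + 1/672 = 4033/672 ≈ 6.0015)
y(m) = (-42 + m)/(4033/672 + m) (y(m) = (m - 42)/(m + 4033/672) = (-42 + m)/(4033/672 + m))
p(-5, -2/10)*y(-25) = (-2/10)*(672*(-42 - 25)/(4033 + 672*(-25))) = (-2*1/10)*(672*(-67)/(4033 - 16800)) = -672*(-67)/(5*(-12767)) = -672*(-1)*(-67)/(5*12767) = -1/5*45024/12767 = -45024/63835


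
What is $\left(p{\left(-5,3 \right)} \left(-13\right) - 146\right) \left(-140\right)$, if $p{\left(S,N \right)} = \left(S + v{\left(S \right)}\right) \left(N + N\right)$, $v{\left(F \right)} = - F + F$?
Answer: $-34160$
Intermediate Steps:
$v{\left(F \right)} = 0$
$p{\left(S,N \right)} = 2 N S$ ($p{\left(S,N \right)} = \left(S + 0\right) \left(N + N\right) = S 2 N = 2 N S$)
$\left(p{\left(-5,3 \right)} \left(-13\right) - 146\right) \left(-140\right) = \left(2 \cdot 3 \left(-5\right) \left(-13\right) - 146\right) \left(-140\right) = \left(\left(-30\right) \left(-13\right) - 146\right) \left(-140\right) = \left(390 - 146\right) \left(-140\right) = 244 \left(-140\right) = -34160$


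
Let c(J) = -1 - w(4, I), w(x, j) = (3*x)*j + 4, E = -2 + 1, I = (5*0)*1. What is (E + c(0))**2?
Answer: 36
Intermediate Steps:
I = 0 (I = 0*1 = 0)
E = -1
w(x, j) = 4 + 3*j*x (w(x, j) = 3*j*x + 4 = 4 + 3*j*x)
c(J) = -5 (c(J) = -1 - (4 + 3*0*4) = -1 - (4 + 0) = -1 - 1*4 = -1 - 4 = -5)
(E + c(0))**2 = (-1 - 5)**2 = (-6)**2 = 36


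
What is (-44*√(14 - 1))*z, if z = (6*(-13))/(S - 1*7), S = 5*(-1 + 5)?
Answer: 264*√13 ≈ 951.87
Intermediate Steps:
S = 20 (S = 5*4 = 20)
z = -6 (z = (6*(-13))/(20 - 1*7) = -78/(20 - 7) = -78/13 = -78*1/13 = -6)
(-44*√(14 - 1))*z = -44*√(14 - 1)*(-6) = -44*√13*(-6) = 264*√13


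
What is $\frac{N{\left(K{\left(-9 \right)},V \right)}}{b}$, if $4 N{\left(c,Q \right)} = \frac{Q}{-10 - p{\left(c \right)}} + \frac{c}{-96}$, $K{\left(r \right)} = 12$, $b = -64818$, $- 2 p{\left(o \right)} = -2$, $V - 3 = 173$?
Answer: $\frac{43}{691392} \approx 6.2193 \cdot 10^{-5}$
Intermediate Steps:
$V = 176$ ($V = 3 + 173 = 176$)
$p{\left(o \right)} = 1$ ($p{\left(o \right)} = \left(- \frac{1}{2}\right) \left(-2\right) = 1$)
$N{\left(c,Q \right)} = - \frac{Q}{44} - \frac{c}{384}$ ($N{\left(c,Q \right)} = \frac{\frac{Q}{-10 - 1} + \frac{c}{-96}}{4} = \frac{\frac{Q}{-10 - 1} + c \left(- \frac{1}{96}\right)}{4} = \frac{\frac{Q}{-11} - \frac{c}{96}}{4} = \frac{Q \left(- \frac{1}{11}\right) - \frac{c}{96}}{4} = \frac{- \frac{Q}{11} - \frac{c}{96}}{4} = - \frac{Q}{44} - \frac{c}{384}$)
$\frac{N{\left(K{\left(-9 \right)},V \right)}}{b} = \frac{\left(- \frac{1}{44}\right) 176 - \frac{1}{32}}{-64818} = \left(-4 - \frac{1}{32}\right) \left(- \frac{1}{64818}\right) = \left(- \frac{129}{32}\right) \left(- \frac{1}{64818}\right) = \frac{43}{691392}$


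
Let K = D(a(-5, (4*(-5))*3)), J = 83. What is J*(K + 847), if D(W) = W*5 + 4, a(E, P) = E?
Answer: 68558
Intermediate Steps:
D(W) = 4 + 5*W (D(W) = 5*W + 4 = 4 + 5*W)
K = -21 (K = 4 + 5*(-5) = 4 - 25 = -21)
J*(K + 847) = 83*(-21 + 847) = 83*826 = 68558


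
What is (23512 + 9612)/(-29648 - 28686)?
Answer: -16562/29167 ≈ -0.56783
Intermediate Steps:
(23512 + 9612)/(-29648 - 28686) = 33124/(-58334) = 33124*(-1/58334) = -16562/29167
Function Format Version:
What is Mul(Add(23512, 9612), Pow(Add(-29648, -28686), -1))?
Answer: Rational(-16562, 29167) ≈ -0.56783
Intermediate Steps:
Mul(Add(23512, 9612), Pow(Add(-29648, -28686), -1)) = Mul(33124, Pow(-58334, -1)) = Mul(33124, Rational(-1, 58334)) = Rational(-16562, 29167)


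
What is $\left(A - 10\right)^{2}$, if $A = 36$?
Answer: $676$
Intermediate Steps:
$\left(A - 10\right)^{2} = \left(36 - 10\right)^{2} = 26^{2} = 676$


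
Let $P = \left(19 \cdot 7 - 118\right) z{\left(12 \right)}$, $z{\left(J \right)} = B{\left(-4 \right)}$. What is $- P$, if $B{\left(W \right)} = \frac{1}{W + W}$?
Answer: $\frac{15}{8} \approx 1.875$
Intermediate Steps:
$B{\left(W \right)} = \frac{1}{2 W}$
$z{\left(J \right)} = - \frac{1}{8}$ ($z{\left(J \right)} = \frac{1}{2 \left(-4\right)} = \frac{1}{2} \left(- \frac{1}{4}\right) = - \frac{1}{8}$)
$P = - \frac{15}{8}$ ($P = \left(19 \cdot 7 - 118\right) \left(- \frac{1}{8}\right) = \left(133 - 118\right) \left(- \frac{1}{8}\right) = 15 \left(- \frac{1}{8}\right) = - \frac{15}{8} \approx -1.875$)
$- P = \left(-1\right) \left(- \frac{15}{8}\right) = \frac{15}{8}$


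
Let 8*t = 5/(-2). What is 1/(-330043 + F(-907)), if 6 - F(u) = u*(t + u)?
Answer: -16/18447511 ≈ -8.6733e-7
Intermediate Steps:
t = -5/16 (t = (5/(-2))/8 = (5*(-½))/8 = (⅛)*(-5/2) = -5/16 ≈ -0.31250)
F(u) = 6 - u*(-5/16 + u)
1/(-330043 + F(-907)) = 1/(-330043 + (6 - 1*(-907)² + (5/16)*(-907))) = 1/(-330043 + (6 - 1*822649 - 4535/16)) = 1/(-330043 + (6 - 822649 - 4535/16)) = 1/(-330043 - 13166823/16) = 1/(-18447511/16) = -16/18447511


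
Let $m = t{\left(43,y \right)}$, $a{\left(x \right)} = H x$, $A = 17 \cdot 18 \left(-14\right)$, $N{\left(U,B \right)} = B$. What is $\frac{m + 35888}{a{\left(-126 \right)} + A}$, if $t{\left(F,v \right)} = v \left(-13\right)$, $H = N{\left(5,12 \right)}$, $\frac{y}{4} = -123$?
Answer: $- \frac{10571}{1449} \approx -7.2954$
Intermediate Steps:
$y = -492$ ($y = 4 \left(-123\right) = -492$)
$A = -4284$ ($A = 306 \left(-14\right) = -4284$)
$H = 12$
$t{\left(F,v \right)} = - 13 v$
$a{\left(x \right)} = 12 x$
$m = 6396$ ($m = \left(-13\right) \left(-492\right) = 6396$)
$\frac{m + 35888}{a{\left(-126 \right)} + A} = \frac{6396 + 35888}{12 \left(-126\right) - 4284} = \frac{42284}{-1512 - 4284} = \frac{42284}{-5796} = 42284 \left(- \frac{1}{5796}\right) = - \frac{10571}{1449}$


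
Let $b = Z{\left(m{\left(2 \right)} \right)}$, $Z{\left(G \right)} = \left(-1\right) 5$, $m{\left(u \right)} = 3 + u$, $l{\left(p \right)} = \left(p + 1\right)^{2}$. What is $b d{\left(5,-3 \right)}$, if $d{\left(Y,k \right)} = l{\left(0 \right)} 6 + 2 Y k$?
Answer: $120$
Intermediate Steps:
$l{\left(p \right)} = \left(1 + p\right)^{2}$
$d{\left(Y,k \right)} = 6 + 2 Y k$ ($d{\left(Y,k \right)} = \left(1 + 0\right)^{2} \cdot 6 + 2 Y k = 1^{2} \cdot 6 + 2 Y k = 1 \cdot 6 + 2 Y k = 6 + 2 Y k$)
$Z{\left(G \right)} = -5$
$b = -5$
$b d{\left(5,-3 \right)} = - 5 \left(6 + 2 \cdot 5 \left(-3\right)\right) = - 5 \left(6 - 30\right) = \left(-5\right) \left(-24\right) = 120$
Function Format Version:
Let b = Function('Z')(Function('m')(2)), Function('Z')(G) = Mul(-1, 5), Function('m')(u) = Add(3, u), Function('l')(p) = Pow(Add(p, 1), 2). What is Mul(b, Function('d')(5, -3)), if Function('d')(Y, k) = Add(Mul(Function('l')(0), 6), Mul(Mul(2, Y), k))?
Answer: 120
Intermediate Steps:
Function('l')(p) = Pow(Add(1, p), 2)
Function('d')(Y, k) = Add(6, Mul(2, Y, k)) (Function('d')(Y, k) = Add(Mul(Pow(Add(1, 0), 2), 6), Mul(Mul(2, Y), k)) = Add(Mul(Pow(1, 2), 6), Mul(2, Y, k)) = Add(Mul(1, 6), Mul(2, Y, k)) = Add(6, Mul(2, Y, k)))
Function('Z')(G) = -5
b = -5
Mul(b, Function('d')(5, -3)) = Mul(-5, Add(6, Mul(2, 5, -3))) = Mul(-5, Add(6, -30)) = Mul(-5, -24) = 120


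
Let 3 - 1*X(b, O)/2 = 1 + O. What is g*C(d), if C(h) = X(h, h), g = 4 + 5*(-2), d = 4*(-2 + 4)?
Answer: 72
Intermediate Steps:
X(b, O) = 4 - 2*O (X(b, O) = 6 - 2*(1 + O) = 6 + (-2 - 2*O) = 4 - 2*O)
d = 8 (d = 4*2 = 8)
g = -6 (g = 4 - 10 = -6)
C(h) = 4 - 2*h
g*C(d) = -6*(4 - 2*8) = -6*(4 - 16) = -6*(-12) = 72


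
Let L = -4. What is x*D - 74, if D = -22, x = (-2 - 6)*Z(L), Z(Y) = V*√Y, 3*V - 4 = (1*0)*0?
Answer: -74 + 1408*I/3 ≈ -74.0 + 469.33*I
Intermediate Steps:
V = 4/3 (V = 4/3 + ((1*0)*0)/3 = 4/3 + (0*0)/3 = 4/3 + (⅓)*0 = 4/3 + 0 = 4/3 ≈ 1.3333)
Z(Y) = 4*√Y/3
x = -64*I/3 (x = (-2 - 6)*(4*√(-4)/3) = -32*2*I/3 = -64*I/3 ≈ -21.333*I)
x*D - 74 = -64*I/3*(-22) - 74 = 1408*I/3 - 74 = -74 + 1408*I/3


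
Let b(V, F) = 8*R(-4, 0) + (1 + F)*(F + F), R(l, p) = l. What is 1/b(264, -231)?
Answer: 1/106228 ≈ 9.4137e-6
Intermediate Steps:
b(V, F) = -32 + 2*F*(1 + F) (b(V, F) = 8*(-4) + (1 + F)*(F + F) = -32 + (1 + F)*(2*F) = -32 + 2*F*(1 + F))
1/b(264, -231) = 1/(-32 + 2*(-231) + 2*(-231)**2) = 1/(-32 - 462 + 2*53361) = 1/(-32 - 462 + 106722) = 1/106228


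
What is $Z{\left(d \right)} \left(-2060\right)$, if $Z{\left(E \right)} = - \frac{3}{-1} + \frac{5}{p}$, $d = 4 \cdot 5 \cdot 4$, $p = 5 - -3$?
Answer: $- \frac{14935}{2} \approx -7467.5$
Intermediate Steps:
$p = 8$ ($p = 5 + 3 = 8$)
$d = 80$ ($d = 20 \cdot 4 = 80$)
$Z{\left(E \right)} = \frac{29}{8}$ ($Z{\left(E \right)} = - \frac{3}{-1} + \frac{5}{8} = \left(-3\right) \left(-1\right) + 5 \cdot \frac{1}{8} = 3 + \frac{5}{8} = \frac{29}{8}$)
$Z{\left(d \right)} \left(-2060\right) = \frac{29}{8} \left(-2060\right) = - \frac{14935}{2}$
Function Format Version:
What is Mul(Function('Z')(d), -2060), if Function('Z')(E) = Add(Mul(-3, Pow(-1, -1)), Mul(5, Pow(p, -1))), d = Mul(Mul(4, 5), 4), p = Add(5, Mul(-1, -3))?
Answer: Rational(-14935, 2) ≈ -7467.5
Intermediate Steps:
p = 8 (p = Add(5, 3) = 8)
d = 80 (d = Mul(20, 4) = 80)
Function('Z')(E) = Rational(29, 8) (Function('Z')(E) = Add(Mul(-3, Pow(-1, -1)), Mul(5, Pow(8, -1))) = Add(Mul(-3, -1), Mul(5, Rational(1, 8))) = Add(3, Rational(5, 8)) = Rational(29, 8))
Mul(Function('Z')(d), -2060) = Mul(Rational(29, 8), -2060) = Rational(-14935, 2)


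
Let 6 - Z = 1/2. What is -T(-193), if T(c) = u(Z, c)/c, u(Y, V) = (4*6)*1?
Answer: 24/193 ≈ 0.12435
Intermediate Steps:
Z = 11/2 (Z = 6 - 1/2 = 6 - 1*½ = 6 - ½ = 11/2 ≈ 5.5000)
u(Y, V) = 24 (u(Y, V) = 24*1 = 24)
T(c) = 24/c
-T(-193) = -24/(-193) = -24*(-1)/193 = -1*(-24/193) = 24/193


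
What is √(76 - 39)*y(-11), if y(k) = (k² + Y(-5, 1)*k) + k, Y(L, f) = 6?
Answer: 44*√37 ≈ 267.64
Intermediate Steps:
y(k) = k² + 7*k (y(k) = (k² + 6*k) + k = k² + 7*k)
√(76 - 39)*y(-11) = √(76 - 39)*(-11*(7 - 11)) = √37*(-11*(-4)) = √37*44 = 44*√37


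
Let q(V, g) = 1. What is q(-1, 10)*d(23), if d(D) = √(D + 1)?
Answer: 2*√6 ≈ 4.8990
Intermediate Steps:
d(D) = √(1 + D)
q(-1, 10)*d(23) = 1*√(1 + 23) = 1*√24 = 1*(2*√6) = 2*√6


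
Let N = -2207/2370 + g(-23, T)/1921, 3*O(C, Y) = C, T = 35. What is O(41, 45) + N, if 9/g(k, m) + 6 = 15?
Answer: 19327971/1517590 ≈ 12.736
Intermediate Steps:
O(C, Y) = C/3
g(k, m) = 1 (g(k, m) = 9/(-6 + 15) = 9/9 = 9*(1/9) = 1)
N = -4237277/4552770 (N = -2207/2370 + 1/1921 = -4237277/4552770 ≈ -0.93070)
O(41, 45) + N = (1/3)*41 - 4237277/4552770 = 41/3 - 4237277/4552770 = 19327971/1517590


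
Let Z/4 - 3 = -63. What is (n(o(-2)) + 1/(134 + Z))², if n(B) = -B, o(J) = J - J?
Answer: 1/11236 ≈ 8.9000e-5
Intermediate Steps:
Z = -240 (Z = 12 + 4*(-63) = 12 - 252 = -240)
o(J) = 0
(n(o(-2)) + 1/(134 + Z))² = (-1*0 + 1/(134 - 240))² = (0 + 1/(-106))² = (0 - 1/106)² = (-1/106)² = 1/11236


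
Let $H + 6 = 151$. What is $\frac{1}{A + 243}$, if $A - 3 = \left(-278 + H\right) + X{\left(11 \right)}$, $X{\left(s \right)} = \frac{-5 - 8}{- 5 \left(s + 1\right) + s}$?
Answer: $\frac{49}{5550} \approx 0.0088288$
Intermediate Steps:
$H = 145$ ($H = -6 + 151 = 145$)
$X{\left(s \right)} = - \frac{13}{-5 - 4 s}$ ($X{\left(s \right)} = - \frac{13}{- 5 \left(1 + s\right) + s} = - \frac{13}{\left(-5 - 5 s\right) + s} = - \frac{13}{-5 - 4 s}$)
$A = - \frac{6357}{49}$ ($A = 3 + \left(\left(-278 + 145\right) + \frac{13}{5 + 4 \cdot 11}\right) = 3 - \left(133 - \frac{13}{5 + 44}\right) = 3 - \left(133 - \frac{13}{49}\right) = 3 + \left(-133 + 13 \cdot \frac{1}{49}\right) = 3 + \left(-133 + \frac{13}{49}\right) = 3 - \frac{6504}{49} = - \frac{6357}{49} \approx -129.73$)
$\frac{1}{A + 243} = \frac{1}{- \frac{6357}{49} + 243} = \frac{1}{\frac{5550}{49}} = \frac{49}{5550}$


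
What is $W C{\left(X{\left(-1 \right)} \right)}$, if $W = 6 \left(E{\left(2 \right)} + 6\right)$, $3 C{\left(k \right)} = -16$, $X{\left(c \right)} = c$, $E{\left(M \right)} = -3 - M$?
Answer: $-32$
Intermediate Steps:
$C{\left(k \right)} = - \frac{16}{3}$ ($C{\left(k \right)} = \frac{1}{3} \left(-16\right) = - \frac{16}{3}$)
$W = 6$ ($W = 6 \left(\left(-3 - 2\right) + 6\right) = 6 \left(-5 + 6\right) = 6 \cdot 1 = 6$)
$W C{\left(X{\left(-1 \right)} \right)} = 6 \left(- \frac{16}{3}\right) = -32$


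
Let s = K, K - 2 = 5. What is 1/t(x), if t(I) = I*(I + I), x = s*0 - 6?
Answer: 1/72 ≈ 0.013889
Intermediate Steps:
K = 7 (K = 2 + 5 = 7)
s = 7
x = -6 (x = 7*0 - 6 = 0 - 6 = -6)
t(I) = 2*I² (t(I) = I*(2*I) = 2*I²)
1/t(x) = 1/(2*(-6)²) = 1/(2*36) = 1/72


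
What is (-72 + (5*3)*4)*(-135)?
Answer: 1620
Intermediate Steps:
(-72 + (5*3)*4)*(-135) = (-72 + 15*4)*(-135) = (-72 + 60)*(-135) = -12*(-135) = 1620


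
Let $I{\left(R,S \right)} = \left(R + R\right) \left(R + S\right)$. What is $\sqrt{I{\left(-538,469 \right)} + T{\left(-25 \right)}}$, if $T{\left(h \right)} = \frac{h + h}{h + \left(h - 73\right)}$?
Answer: $\frac{\sqrt{1123243626}}{123} \approx 272.48$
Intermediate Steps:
$I{\left(R,S \right)} = 2 R \left(R + S\right)$
$T{\left(h \right)} = \frac{2 h}{-73 + 2 h}$ ($T{\left(h \right)} = \frac{2 h}{h + \left(h - 73\right)} = \frac{2 h}{h + \left(-73 + h\right)} = \frac{2 h}{-73 + 2 h}$)
$\sqrt{I{\left(-538,469 \right)} + T{\left(-25 \right)}} = \sqrt{2 \left(-538\right) \left(-538 + 469\right) + 2 \left(-25\right) \frac{1}{-73 + 2 \left(-25\right)}} = \sqrt{2 \left(-538\right) \left(-69\right) + 2 \left(-25\right) \frac{1}{-73 - 50}} = \sqrt{74244 + 2 \left(-25\right) \frac{1}{-123}} = \sqrt{74244 + 2 \left(-25\right) \left(- \frac{1}{123}\right)} = \sqrt{74244 + \frac{50}{123}} = \sqrt{\frac{9132062}{123}} = \frac{\sqrt{1123243626}}{123}$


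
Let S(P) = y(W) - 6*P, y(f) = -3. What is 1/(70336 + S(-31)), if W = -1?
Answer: 1/70519 ≈ 1.4181e-5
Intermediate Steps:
S(P) = -3 - 6*P
1/(70336 + S(-31)) = 1/(70336 + (-3 - 6*(-31))) = 1/(70336 + (-3 + 186)) = 1/(70336 + 183) = 1/70519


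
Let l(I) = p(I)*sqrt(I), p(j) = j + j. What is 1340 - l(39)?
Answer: 1340 - 78*sqrt(39) ≈ 852.89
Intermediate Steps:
p(j) = 2*j
l(I) = 2*I**(3/2) (l(I) = (2*I)*sqrt(I) = 2*I**(3/2))
1340 - l(39) = 1340 - 2*39**(3/2) = 1340 - 2*39*sqrt(39) = 1340 - 78*sqrt(39)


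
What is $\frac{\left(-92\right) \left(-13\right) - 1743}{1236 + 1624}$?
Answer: $- \frac{547}{2860} \approx -0.19126$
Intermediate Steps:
$\frac{\left(-92\right) \left(-13\right) - 1743}{1236 + 1624} = \frac{1196 - 1743}{2860} = \left(-547\right) \frac{1}{2860} = - \frac{547}{2860}$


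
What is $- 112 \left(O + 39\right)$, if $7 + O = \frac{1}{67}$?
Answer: $- \frac{240240}{67} \approx -3585.7$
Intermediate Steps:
$O = - \frac{468}{67}$ ($O = -7 + \frac{1}{67} = - \frac{468}{67} \approx -6.9851$)
$- 112 \left(O + 39\right) = - 112 \left(- \frac{468}{67} + 39\right) = \left(-112\right) \frac{2145}{67} = - \frac{240240}{67}$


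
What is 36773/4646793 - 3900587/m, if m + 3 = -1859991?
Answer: 6064539308951/2881002366414 ≈ 2.1050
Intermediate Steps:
m = -1859994 (m = -3 - 1859991 = -1859994)
36773/4646793 - 3900587/m = 36773/4646793 - 3900587/(-1859994) = 36773*(1/4646793) - 3900587*(-1/1859994) = 36773/4646793 + 3900587/1859994 = 6064539308951/2881002366414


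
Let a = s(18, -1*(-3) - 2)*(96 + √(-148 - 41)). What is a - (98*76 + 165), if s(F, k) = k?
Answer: -7517 + 3*I*√21 ≈ -7517.0 + 13.748*I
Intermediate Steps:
a = 96 + 3*I*√21 (a = (-1*(-3) - 2)*(96 + √(-148 - 41)) = (3 - 2)*(96 + √(-189)) = 1*(96 + 3*I*√21) = 96 + 3*I*√21 ≈ 96.0 + 13.748*I)
a - (98*76 + 165) = (96 + 3*I*√21) - (98*76 + 165) = (96 + 3*I*√21) - (7448 + 165) = (96 + 3*I*√21) - 1*7613 = (96 + 3*I*√21) - 7613 = -7517 + 3*I*√21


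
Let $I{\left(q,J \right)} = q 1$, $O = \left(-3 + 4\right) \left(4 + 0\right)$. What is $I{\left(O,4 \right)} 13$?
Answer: $52$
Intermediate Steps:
$O = 4$ ($O = 1 \cdot 4 = 4$)
$I{\left(q,J \right)} = q$
$I{\left(O,4 \right)} 13 = 4 \cdot 13 = 52$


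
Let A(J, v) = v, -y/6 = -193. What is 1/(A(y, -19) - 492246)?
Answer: -1/492265 ≈ -2.0314e-6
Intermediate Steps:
y = 1158 (y = -6*(-193) = 1158)
1/(A(y, -19) - 492246) = 1/(-19 - 492246) = 1/(-492265) = -1/492265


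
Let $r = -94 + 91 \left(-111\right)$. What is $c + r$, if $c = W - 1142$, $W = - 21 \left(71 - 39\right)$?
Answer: $-12009$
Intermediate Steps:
$W = -672$ ($W = \left(-21\right) 32 = -672$)
$c = -1814$ ($c = -672 - 1142 = -1814$)
$r = -10195$ ($r = -94 - 10101 = -10195$)
$c + r = -1814 - 10195 = -12009$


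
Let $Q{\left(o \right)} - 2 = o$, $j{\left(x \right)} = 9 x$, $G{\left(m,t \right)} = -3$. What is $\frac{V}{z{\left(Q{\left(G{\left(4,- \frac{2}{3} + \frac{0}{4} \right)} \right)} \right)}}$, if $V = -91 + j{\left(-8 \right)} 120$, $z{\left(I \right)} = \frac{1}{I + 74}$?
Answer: $-637363$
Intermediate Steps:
$Q{\left(o \right)} = 2 + o$
$z{\left(I \right)} = \frac{1}{74 + I}$
$V = -8731$ ($V = -91 + 9 \left(-8\right) 120 = -91 - 8640 = -8731$)
$\frac{V}{z{\left(Q{\left(G{\left(4,- \frac{2}{3} + \frac{0}{4} \right)} \right)} \right)}} = - \frac{8731}{\frac{1}{74 + \left(2 - 3\right)}} = - \frac{8731}{\frac{1}{74 - 1}} = - \frac{8731}{\frac{1}{73}} = - 8731 \frac{1}{\frac{1}{73}} = \left(-8731\right) 73 = -637363$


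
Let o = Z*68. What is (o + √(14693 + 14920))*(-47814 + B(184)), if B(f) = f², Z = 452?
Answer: -429013088 - 13958*√29613 ≈ -4.3142e+8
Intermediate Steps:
o = 30736 (o = 452*68 = 30736)
(o + √(14693 + 14920))*(-47814 + B(184)) = (30736 + √(14693 + 14920))*(-47814 + 184²) = (30736 + √29613)*(-47814 + 33856) = (30736 + √29613)*(-13958) = -429013088 - 13958*√29613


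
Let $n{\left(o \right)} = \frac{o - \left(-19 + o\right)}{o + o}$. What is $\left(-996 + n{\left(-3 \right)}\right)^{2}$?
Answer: $\frac{35940025}{36} \approx 9.9833 \cdot 10^{5}$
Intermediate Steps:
$n{\left(o \right)} = \frac{19}{2 o}$
$\left(-996 + n{\left(-3 \right)}\right)^{2} = \left(-996 + \frac{19}{2 \left(-3\right)}\right)^{2} = \left(-996 + \frac{19}{2} \left(- \frac{1}{3}\right)\right)^{2} = \left(-996 - \frac{19}{6}\right)^{2} = \left(- \frac{5995}{6}\right)^{2} = \frac{35940025}{36}$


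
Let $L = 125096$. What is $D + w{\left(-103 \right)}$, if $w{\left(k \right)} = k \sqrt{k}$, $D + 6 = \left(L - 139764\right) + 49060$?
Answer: $34386 - 103 i \sqrt{103} \approx 34386.0 - 1045.3 i$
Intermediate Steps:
$D = 34386$ ($D = -6 + \left(\left(125096 - 139764\right) + 49060\right) = -6 + \left(-14668 + 49060\right) = -6 + 34392 = 34386$)
$w{\left(k \right)} = k^{\frac{3}{2}}$
$D + w{\left(-103 \right)} = 34386 + \left(-103\right)^{\frac{3}{2}} = 34386 - 103 i \sqrt{103}$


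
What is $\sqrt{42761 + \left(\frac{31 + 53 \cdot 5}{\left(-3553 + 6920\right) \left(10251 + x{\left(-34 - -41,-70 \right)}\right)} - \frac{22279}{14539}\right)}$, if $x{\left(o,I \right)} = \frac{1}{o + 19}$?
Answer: $\frac{2 \sqrt{3275877953584711900001}}{553576579} \approx 206.78$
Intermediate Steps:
$x{\left(o,I \right)} = \frac{1}{19 + o}$
$\sqrt{42761 + \left(\frac{31 + 53 \cdot 5}{\left(-3553 + 6920\right) \left(10251 + x{\left(-34 - -41,-70 \right)}\right)} - \frac{22279}{14539}\right)} = \sqrt{42761 - \left(\frac{22279}{14539} - \frac{31 + 53 \cdot 5}{\left(-3553 + 6920\right) \left(10251 + \frac{1}{19 - -7}\right)}\right)} = \sqrt{42761 - \left(\frac{22279}{14539} - \frac{31 + 265}{3367 \left(10251 + \frac{1}{19 + \left(-34 + 41\right)}\right)}\right)} = \sqrt{42761 - \left(\frac{22279}{14539} - \frac{296}{3367 \left(10251 + \frac{1}{19 + 7}\right)}\right)} = \sqrt{42761 - \left(\frac{22279}{14539} - \frac{296}{3367 \left(10251 + \frac{1}{26}\right)}\right)} = \sqrt{42761 - \left(\frac{22279}{14539} - \frac{296}{3367 \cdot \frac{266527}{26}}\right)} = \sqrt{42761 - \left(\frac{22279}{14539} - \frac{296}{\frac{69030493}{2}}\right)} = \sqrt{42761 + \left(296 \cdot \frac{2}{69030493} - \frac{22279}{14539}\right)} = \sqrt{42761 + \left(\frac{16}{1865689} - \frac{22279}{14539}\right)} = \sqrt{42761 - \frac{848274543}{553576579}} = \sqrt{\frac{23670639820076}{553576579}} = \frac{2 \sqrt{3275877953584711900001}}{553576579}$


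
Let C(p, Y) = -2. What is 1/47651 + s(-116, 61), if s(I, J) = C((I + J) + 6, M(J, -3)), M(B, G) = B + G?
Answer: -95301/47651 ≈ -2.0000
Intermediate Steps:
s(I, J) = -2
1/47651 + s(-116, 61) = 1/47651 - 2 = -95301/47651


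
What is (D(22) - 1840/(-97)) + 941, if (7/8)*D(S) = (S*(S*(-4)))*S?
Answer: -32399573/679 ≈ -47717.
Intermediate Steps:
D(S) = -32*S**3/7 (D(S) = 8*((S*(S*(-4)))*S)/7 = 8*((S*(-4*S))*S)/7 = 8*((-4*S**2)*S)/7 = 8*(-4*S**3)/7 = -32*S**3/7)
(D(22) - 1840/(-97)) + 941 = (-32/7*22**3 - 1840/(-97)) + 941 = (-32/7*10648 - 1840*(-1/97)) + 941 = (-340736/7 + 1840/97) + 941 = -33038512/679 + 941 = -32399573/679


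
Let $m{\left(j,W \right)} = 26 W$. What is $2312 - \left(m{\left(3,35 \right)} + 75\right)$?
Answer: $1327$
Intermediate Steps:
$2312 - \left(m{\left(3,35 \right)} + 75\right) = 2312 - \left(26 \cdot 35 + 75\right) = 2312 - \left(910 + 75\right) = 2312 - 985 = 1327$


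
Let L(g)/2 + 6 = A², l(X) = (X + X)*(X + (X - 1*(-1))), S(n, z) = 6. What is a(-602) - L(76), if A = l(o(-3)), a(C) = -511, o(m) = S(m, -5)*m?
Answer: -3175699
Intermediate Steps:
o(m) = 6*m
l(X) = 2*X*(1 + 2*X) (l(X) = (2*X)*(X + (X + 1)) = (2*X)*(X + (1 + X)) = (2*X)*(1 + 2*X) = 2*X*(1 + 2*X))
A = 1260 (A = 2*(6*(-3))*(1 + 2*(6*(-3))) = 2*(-18)*(1 + 2*(-18)) = 2*(-18)*(1 - 36) = 2*(-18)*(-35) = 1260)
L(g) = 3175188 (L(g) = -12 + 2*1260² = -12 + 2*1587600 = -12 + 3175200 = 3175188)
a(-602) - L(76) = -511 - 1*3175188 = -511 - 3175188 = -3175699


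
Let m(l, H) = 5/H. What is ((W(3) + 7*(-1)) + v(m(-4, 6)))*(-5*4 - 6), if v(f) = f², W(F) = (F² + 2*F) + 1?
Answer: -4537/18 ≈ -252.06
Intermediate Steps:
W(F) = 1 + F² + 2*F
((W(3) + 7*(-1)) + v(m(-4, 6)))*(-5*4 - 6) = (((1 + 3² + 2*3) + 7*(-1)) + (5/6)²)*(-5*4 - 6) = (((1 + 9 + 6) - 7) + (5*(⅙))²)*(-20 - 6) = ((16 - 7) + (⅚)²)*(-26) = (9 + 25/36)*(-26) = (349/36)*(-26) = -4537/18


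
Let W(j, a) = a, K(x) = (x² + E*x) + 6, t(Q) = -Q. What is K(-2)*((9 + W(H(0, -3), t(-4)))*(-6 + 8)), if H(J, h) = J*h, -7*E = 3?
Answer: 1976/7 ≈ 282.29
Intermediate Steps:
E = -3/7 (E = -⅐*3 = -3/7 ≈ -0.42857)
K(x) = 6 + x² - 3*x/7 (K(x) = (x² - 3*x/7) + 6 = 6 + x² - 3*x/7)
K(-2)*((9 + W(H(0, -3), t(-4)))*(-6 + 8)) = (6 + (-2)² - 3/7*(-2))*((9 - 1*(-4))*(-6 + 8)) = (6 + 4 + 6/7)*((9 + 4)*2) = 76*(13*2)/7 = (76/7)*26 = 1976/7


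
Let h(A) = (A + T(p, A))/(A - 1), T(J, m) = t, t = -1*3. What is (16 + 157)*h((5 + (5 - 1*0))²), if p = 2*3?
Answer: 16781/99 ≈ 169.51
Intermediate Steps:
p = 6
t = -3
T(J, m) = -3
h(A) = (-3 + A)/(-1 + A) (h(A) = (A - 3)/(A - 1) = (-3 + A)/(-1 + A))
(16 + 157)*h((5 + (5 - 1*0))²) = (16 + 157)*((-3 + (5 + (5 - 1*0))²)/(-1 + (5 + (5 - 1*0))²)) = 173*((-3 + (5 + (5 + 0))²)/(-1 + (5 + (5 + 0))²)) = 173*((-3 + (5 + 5)²)/(-1 + (5 + 5)²)) = 173*((-3 + 10²)/(-1 + 10²)) = 173*((-3 + 100)/(-1 + 100)) = 173*(97/99) = 16781/99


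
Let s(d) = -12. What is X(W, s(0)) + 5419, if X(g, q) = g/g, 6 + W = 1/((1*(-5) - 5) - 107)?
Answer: 5420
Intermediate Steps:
W = -703/117 (W = -6 + 1/((1*(-5) - 5) - 107) = -6 + 1/((-5 - 5) - 107) = -6 + 1/(-10 - 107) = -6 + 1/(-117) = -6 - 1/117 = -703/117 ≈ -6.0085)
X(g, q) = 1
X(W, s(0)) + 5419 = 1 + 5419 = 5420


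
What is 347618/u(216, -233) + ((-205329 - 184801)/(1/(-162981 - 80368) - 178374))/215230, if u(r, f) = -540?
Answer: -162381360969087826399/252247974234647670 ≈ -643.74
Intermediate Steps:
347618/u(216, -233) + ((-205329 - 184801)/(1/(-162981 - 80368) - 178374))/215230 = 347618/(-540) + ((-205329 - 184801)/(1/(-162981 - 80368) - 178374))/215230 = 347618*(-1/540) - 390130/(1/(-243349) - 178374)*(1/215230) = -173809/270 - 390130/(-1/243349 - 178374)*(1/215230) = -173809/270 - 390130/(-43407134527/243349)*(1/215230) = -173809/270 - 390130*(-243349/43407134527)*(1/215230) = -173809/270 + (94937745370/43407134527)*(1/215230) = -173809/270 + 9493774537/934251756424621 = -162381360969087826399/252247974234647670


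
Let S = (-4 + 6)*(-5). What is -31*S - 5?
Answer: 305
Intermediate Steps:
S = -10 (S = 2*(-5) = -10)
-31*S - 5 = -31*(-10) - 5 = 310 - 5 = 305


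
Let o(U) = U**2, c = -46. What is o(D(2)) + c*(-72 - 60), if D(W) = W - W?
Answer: 6072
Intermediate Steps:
D(W) = 0
o(D(2)) + c*(-72 - 60) = 0**2 - 46*(-72 - 60) = 0 - 46*(-132) = 0 + 6072 = 6072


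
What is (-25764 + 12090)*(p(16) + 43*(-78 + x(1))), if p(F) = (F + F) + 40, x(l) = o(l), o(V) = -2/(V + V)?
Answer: 45466050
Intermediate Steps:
o(V) = -1/V (o(V) = -2*1/(2*V) = -1/V)
x(l) = -1/l
p(F) = 40 + 2*F (p(F) = 2*F + 40 = 40 + 2*F)
(-25764 + 12090)*(p(16) + 43*(-78 + x(1))) = (-25764 + 12090)*((40 + 2*16) + 43*(-78 - 1/1)) = -13674*((40 + 32) + 43*(-78 - 1*1)) = -13674*(72 + 43*(-78 - 1)) = -13674*(72 + 43*(-79)) = -13674*(72 - 3397) = -13674*(-3325) = 45466050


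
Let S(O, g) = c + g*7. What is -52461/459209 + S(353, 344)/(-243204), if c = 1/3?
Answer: -41593960157/335044396908 ≈ -0.12414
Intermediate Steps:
c = ⅓ ≈ 0.33333
S(O, g) = ⅓ + 7*g (S(O, g) = ⅓ + g*7 = ⅓ + 7*g)
-52461/459209 + S(353, 344)/(-243204) = -52461/459209 + (⅓ + 7*344)/(-243204) = -52461*1/459209 + (⅓ + 2408)*(-1/243204) = -52461/459209 + (7225/3)*(-1/243204) = -52461/459209 - 7225/729612 = -41593960157/335044396908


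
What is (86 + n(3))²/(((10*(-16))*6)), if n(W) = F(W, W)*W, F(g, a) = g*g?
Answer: -12769/960 ≈ -13.301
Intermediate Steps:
F(g, a) = g²
n(W) = W³ (n(W) = W²*W = W³)
(86 + n(3))²/(((10*(-16))*6)) = (86 + 3³)²/(((10*(-16))*6)) = (86 + 27)²/((-160*6)) = 113²/(-960) = 12769*(-1/960) = -12769/960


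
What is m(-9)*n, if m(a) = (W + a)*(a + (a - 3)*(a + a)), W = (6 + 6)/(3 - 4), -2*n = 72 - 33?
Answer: 169533/2 ≈ 84767.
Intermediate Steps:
n = -39/2 (n = -(72 - 33)/2 = -½*39 = -39/2 ≈ -19.500)
W = -12 (W = 12/(-1) = 12*(-1) = -12)
m(a) = (-12 + a)*(a + 2*a*(-3 + a)) (m(a) = (-12 + a)*(a + (a - 3)*(a + a)) = (-12 + a)*(a + (-3 + a)*(2*a)) = (-12 + a)*(a + 2*a*(-3 + a)))
m(-9)*n = -9*(60 - 29*(-9) + 2*(-9)²)*(-39/2) = -9*(60 + 261 + 2*81)*(-39/2) = -9*(60 + 261 + 162)*(-39/2) = -9*483*(-39/2) = -4347*(-39/2) = 169533/2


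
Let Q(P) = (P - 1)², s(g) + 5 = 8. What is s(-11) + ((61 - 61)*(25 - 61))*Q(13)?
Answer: 3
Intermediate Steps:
s(g) = 3 (s(g) = -5 + 8 = 3)
Q(P) = (-1 + P)²
s(-11) + ((61 - 61)*(25 - 61))*Q(13) = 3 + ((61 - 61)*(25 - 61))*(-1 + 13)² = 3 + (0*(-36))*12² = 3 + 0*144 = 3 + 0 = 3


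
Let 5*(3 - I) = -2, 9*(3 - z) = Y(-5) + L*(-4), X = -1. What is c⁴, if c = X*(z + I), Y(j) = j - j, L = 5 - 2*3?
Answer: 5158686976/4100625 ≈ 1258.0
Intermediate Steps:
L = -1 (L = 5 - 6 = -1)
Y(j) = 0
z = 23/9 (z = 3 - (0 - 1*(-4))/9 = 3 - (0 + 4)/9 = 3 - ⅑*4 = 3 - 4/9 = 23/9 ≈ 2.5556)
I = 17/5 (I = 3 - ⅕*(-2) = 3 + ⅖ = 17/5 ≈ 3.4000)
c = -268/45 (c = -(23/9 + 17/5) = -1*268/45 = -268/45 ≈ -5.9556)
c⁴ = (-268/45)⁴ = 5158686976/4100625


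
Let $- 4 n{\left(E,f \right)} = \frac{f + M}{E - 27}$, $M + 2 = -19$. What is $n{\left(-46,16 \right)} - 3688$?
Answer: $- \frac{1076901}{292} \approx -3688.0$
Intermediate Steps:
$M = -21$ ($M = -2 - 19 = -21$)
$n{\left(E,f \right)} = - \frac{-21 + f}{4 \left(-27 + E\right)}$ ($n{\left(E,f \right)} = - \frac{\left(f - 21\right) \frac{1}{E - 27}}{4} = - \frac{\left(-21 + f\right) \frac{1}{-27 + E}}{4} = - \frac{\frac{1}{-27 + E} \left(-21 + f\right)}{4} = - \frac{-21 + f}{4 \left(-27 + E\right)}$)
$n{\left(-46,16 \right)} - 3688 = \frac{21 - 16}{4 \left(-27 - 46\right)} - 3688 = \frac{21 - 16}{4 \left(-73\right)} - 3688 = \frac{1}{4} \left(- \frac{1}{73}\right) 5 - 3688 = - \frac{5}{292} - 3688 = - \frac{1076901}{292}$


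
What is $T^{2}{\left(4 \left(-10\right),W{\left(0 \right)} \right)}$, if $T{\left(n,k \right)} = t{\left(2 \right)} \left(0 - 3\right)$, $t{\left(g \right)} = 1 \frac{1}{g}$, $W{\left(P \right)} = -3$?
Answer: $\frac{9}{4} \approx 2.25$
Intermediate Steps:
$t{\left(g \right)} = \frac{1}{g}$
$T{\left(n,k \right)} = - \frac{3}{2}$ ($T{\left(n,k \right)} = \frac{0 - 3}{2} = \frac{1}{2} \left(-3\right) = - \frac{3}{2}$)
$T^{2}{\left(4 \left(-10\right),W{\left(0 \right)} \right)} = \left(- \frac{3}{2}\right)^{2} = \frac{9}{4}$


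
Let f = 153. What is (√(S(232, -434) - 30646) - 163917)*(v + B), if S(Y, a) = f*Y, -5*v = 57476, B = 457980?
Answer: -365932244808/5 + 2232424*√194 ≈ -7.3155e+10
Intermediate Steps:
v = -57476/5 (v = -⅕*57476 = -57476/5 ≈ -11495.)
S(Y, a) = 153*Y
(√(S(232, -434) - 30646) - 163917)*(v + B) = (√(153*232 - 30646) - 163917)*(-57476/5 + 457980) = (√(35496 - 30646) - 163917)*(2232424/5) = (√4850 - 163917)*(2232424/5) = (5*√194 - 163917)*(2232424/5) = (-163917 + 5*√194)*(2232424/5) = -365932244808/5 + 2232424*√194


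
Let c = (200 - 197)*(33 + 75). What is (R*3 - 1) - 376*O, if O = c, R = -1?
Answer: -121828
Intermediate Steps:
c = 324 (c = 3*108 = 324)
O = 324
(R*3 - 1) - 376*O = (-1*3 - 1) - 376*324 = (-3 - 1) - 121824 = -4 - 121824 = -121828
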